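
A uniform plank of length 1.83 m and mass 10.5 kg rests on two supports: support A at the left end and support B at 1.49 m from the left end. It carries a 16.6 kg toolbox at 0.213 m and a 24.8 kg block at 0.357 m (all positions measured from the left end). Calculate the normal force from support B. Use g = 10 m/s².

R_B ≈ 148 N

About support A:
Beam weight: 10.5 × 10 = 105 N down at 0.915 m → arm 0.915 m, τ = 105 × 0.915 = 96.08 N·m clockwise.
Toolbox: 16.6 × 10 = 166 N down at 0.213 m → arm 0.213 m, τ = 166 × 0.213 = 35.36 N·m clockwise.
Block: 24.8 × 10 = 248 N down at 0.357 m → arm 0.357 m, τ = 248 × 0.357 = 88.54 N·m clockwise.
Net load moment about support A = 220 N·m clockwise.
Reaction R at support B is upward at 1.49 m, arm 1.49 m → moment R × 1.49 counterclockwise.
Στ = 0 ⇒ R × 1.49 = 220 ⇒ R = 148 N.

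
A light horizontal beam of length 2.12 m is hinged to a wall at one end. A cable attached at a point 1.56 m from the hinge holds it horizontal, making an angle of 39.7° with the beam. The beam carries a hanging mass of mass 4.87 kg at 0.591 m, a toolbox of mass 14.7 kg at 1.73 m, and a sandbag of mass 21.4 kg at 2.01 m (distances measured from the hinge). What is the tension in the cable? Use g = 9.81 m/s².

T ≈ 702 N

Choose the hinge as the axis so the unknown hinge reaction has zero arm there.
Hanging mass: 4.87 × 9.81 = 47.77 N down at 0.591 m → arm 0.591 m, τ = 47.77 × 0.591 = 28.23 N·m clockwise.
Toolbox: 14.7 × 9.81 = 144.2 N down at 1.73 m → arm 1.73 m, τ = 144.2 × 1.73 = 249.5 N·m clockwise.
Sandbag: 21.4 × 9.81 = 209.9 N down at 2.01 m → arm 2.01 m, τ = 209.9 × 2.01 = 421.9 N·m clockwise.
Total clockwise load moment = 699.6 N·m.
The cable tension T acts at 1.56 m; only its component perpendicular to the beam, T sinθ, produces torque. sin 39.7° = 0.6388.
For rotational equilibrium, T × 1.56 × 0.6388 = 699.6, so T = 699.6 / 0.9965 = 702 N.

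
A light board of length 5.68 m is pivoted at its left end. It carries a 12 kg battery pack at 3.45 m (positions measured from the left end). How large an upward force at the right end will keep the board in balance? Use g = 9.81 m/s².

Sum moments about the left end (the unknown pivot reaction has zero arm there).
Battery pack: 12 × 9.81 = 117.7 N down at 3.45 m → arm 3.45 m, τ = 117.7 × 3.45 = 406.1 N·m clockwise.
Net moment of the loads = 406.1 N·m clockwise.
The upward force F acts at the right end, arm 5.68 m, giving F × 5.68 counterclockwise.
For rotational equilibrium, F × 5.68 = 406.1, so F = 406.1 / 5.68 = 71.5 N.

F ≈ 71.5 N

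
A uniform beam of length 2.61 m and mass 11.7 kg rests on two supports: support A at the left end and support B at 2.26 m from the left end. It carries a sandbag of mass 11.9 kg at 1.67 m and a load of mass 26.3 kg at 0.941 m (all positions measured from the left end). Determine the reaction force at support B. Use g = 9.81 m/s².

Take moments about support A.
Beam weight: 11.7 × 9.81 = 114.8 N down at 1.305 m → arm 1.305 m, τ = 114.8 × 1.305 = 149.8 N·m clockwise.
Sandbag: 11.9 × 9.81 = 116.7 N down at 1.67 m → arm 1.67 m, τ = 116.7 × 1.67 = 194.9 N·m clockwise.
Load: 26.3 × 9.81 = 258 N down at 0.941 m → arm 0.941 m, τ = 258 × 0.941 = 242.8 N·m clockwise.
Net load moment about support A = 587.5 N·m clockwise.
Reaction R at support B is upward at 2.26 m, arm 2.26 m → moment R × 2.26 counterclockwise.
Setting net torque to zero: R × 2.26 = 587.5 → R = 260 N.

R_B ≈ 260 N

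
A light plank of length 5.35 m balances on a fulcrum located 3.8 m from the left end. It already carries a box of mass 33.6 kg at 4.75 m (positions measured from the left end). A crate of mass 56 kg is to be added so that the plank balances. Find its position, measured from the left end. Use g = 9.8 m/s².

About the fulcrum (at 3.8 m from the left end):
Box: 33.6 × 9.8 = 329.3 N down at 4.75 m → arm 0.95 m, τ = 329.3 × 0.95 = 312.8 N·m clockwise.
Net moment of existing loads = 312.8 N·m clockwise.
The crate weighs 56 × 9.8 = 548.8 N and must supply an equal counterclockwise moment, so its lever arm about the fulcrum is 312.8 / 548.8 = 0.57 m.
That puts it at 3.8 − 0.57 = 3.23 m from the left end.

x ≈ 3.23 m from the left end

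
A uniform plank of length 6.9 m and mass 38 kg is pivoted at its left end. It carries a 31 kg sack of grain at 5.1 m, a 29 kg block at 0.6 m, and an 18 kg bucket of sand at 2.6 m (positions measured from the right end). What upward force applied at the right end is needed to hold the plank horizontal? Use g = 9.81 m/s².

F ≈ 636 N

Take moments about the left end.
Beam weight: 38 × 9.81 = 372.8 N down at 3.45 m → arm 3.45 m, τ = 372.8 × 3.45 = 1286 N·m clockwise.
Sack of grain: 31 × 9.81 = 304.1 N down at 5.1 m → arm 1.8 m, τ = 304.1 × 1.8 = 547.4 N·m clockwise.
Block: 29 × 9.81 = 284.5 N down at 0.6 m → arm 6.3 m, τ = 284.5 × 6.3 = 1792 N·m clockwise.
Bucket of sand: 18 × 9.81 = 176.6 N down at 2.6 m → arm 4.3 m, τ = 176.6 × 4.3 = 759.4 N·m clockwise.
Net moment of the loads = 4385 N·m clockwise.
The upward force F acts at the right end, arm 6.9 m, giving F × 6.9 counterclockwise.
For rotational equilibrium, F × 6.9 = 4385, so F = 4385 / 6.9 = 636 N.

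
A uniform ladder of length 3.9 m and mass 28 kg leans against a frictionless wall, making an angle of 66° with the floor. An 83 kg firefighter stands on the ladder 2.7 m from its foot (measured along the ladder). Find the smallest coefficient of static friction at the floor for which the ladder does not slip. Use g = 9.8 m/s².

μ_min ≈ 0.287

About the foot of the ladder:
Ladder weight 28×9.8 = 274.4 N acts at 1.95 m along the ladder; its horizontal arm is 1.95·cos66° = 0.7931 m → τ = 217.6 N·m clockwise.
Firefighter: 83×9.8 = 813.4 N at 2.7 m → arm 1.098 m → τ = 893.1 N·m clockwise.
Wall normal N acts horizontally at the top; its moment arm is the height L sinθ = 3.9·sin66° = 3.563 m, counterclockwise.
Balancing moments: N × 3.563 = 1111, giving N = 311.8 N.
ΣFx = 0 ⇒ f = N_wall = 311.8 N. ΣFy = 0 ⇒ N_floor = 1088 N.
μ_min = f / N_floor = 311.8 / 1088 = 0.287.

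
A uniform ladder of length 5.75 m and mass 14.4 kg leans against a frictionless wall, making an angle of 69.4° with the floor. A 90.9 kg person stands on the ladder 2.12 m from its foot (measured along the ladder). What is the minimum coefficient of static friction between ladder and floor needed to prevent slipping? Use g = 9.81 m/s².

Taking torques about the foot of the ladder:
Ladder weight 14.4×9.81 = 141.3 N acts at 2.875 m along the ladder; its horizontal arm is 2.875·cos69.4° = 1.012 m → τ = 143 N·m clockwise.
Person: 90.9×9.81 = 891.7 N at 2.12 m → arm 0.7459 m → τ = 665.1 N·m clockwise.
Wall normal N acts horizontally at the top; its moment arm is the height L sinθ = 5.75·sin69.4° = 5.382 m, counterclockwise.
Setting net torque to zero: N × 5.382 = 808.1 → N = 150.1 N.
ΣFx = 0 ⇒ f = N_wall = 150.1 N. ΣFy = 0 ⇒ N_floor = 1033 N.
μ_min = f / N_floor = 150.1 / 1033 = 0.145.

μ_min ≈ 0.145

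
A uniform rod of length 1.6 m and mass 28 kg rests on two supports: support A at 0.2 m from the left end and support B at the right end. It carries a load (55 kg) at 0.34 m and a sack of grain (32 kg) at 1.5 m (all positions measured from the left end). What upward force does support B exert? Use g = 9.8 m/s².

R_B ≈ 463 N

Take moments about support A.
Beam weight: 28 × 9.8 = 274.4 N down at 0.8 m → arm 0.6 m, τ = 274.4 × 0.6 = 164.6 N·m clockwise.
Load: 55 × 9.8 = 539 N down at 0.34 m → arm 0.14 m, τ = 539 × 0.14 = 75.46 N·m clockwise.
Sack of grain: 32 × 9.8 = 313.6 N down at 1.5 m → arm 1.3 m, τ = 313.6 × 1.3 = 407.7 N·m clockwise.
Net load moment about support A = 647.8 N·m clockwise.
Reaction R at support B is upward at 1.6 m, arm 1.4 m → moment R × 1.4 counterclockwise.
For rotational equilibrium, R × 1.4 = 647.8, so R = 463 N.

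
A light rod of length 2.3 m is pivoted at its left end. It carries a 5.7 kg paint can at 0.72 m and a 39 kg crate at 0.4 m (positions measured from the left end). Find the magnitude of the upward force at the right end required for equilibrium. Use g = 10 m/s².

Take moments about the left end.
Paint can: 5.7 × 10 = 57 N down at 0.72 m → arm 0.72 m, τ = 57 × 0.72 = 41.04 N·m clockwise.
Crate: 39 × 10 = 390 N down at 0.4 m → arm 0.4 m, τ = 390 × 0.4 = 156 N·m clockwise.
Net moment of the loads = 197 N·m clockwise.
The upward force F acts at the right end, arm 2.3 m, giving F × 2.3 counterclockwise.
Στ = 0 ⇒ F × 2.3 = 197 ⇒ F = 197 / 2.3 = 85.7 N.

F ≈ 85.7 N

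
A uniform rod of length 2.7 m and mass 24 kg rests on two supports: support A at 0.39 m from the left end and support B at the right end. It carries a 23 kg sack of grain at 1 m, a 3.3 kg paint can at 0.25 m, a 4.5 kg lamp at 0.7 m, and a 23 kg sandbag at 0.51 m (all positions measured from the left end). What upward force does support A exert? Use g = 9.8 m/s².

R_A ≈ 590 N

Take moments about support B.
Beam weight: 24 × 9.8 = 235.2 N down at 1.35 m → arm 1.35 m, τ = 235.2 × 1.35 = 317.5 N·m counterclockwise.
Sack of grain: 23 × 9.8 = 225.4 N down at 1 m → arm 1.7 m, τ = 225.4 × 1.7 = 383.2 N·m counterclockwise.
Paint can: 3.3 × 9.8 = 32.34 N down at 0.25 m → arm 2.45 m, τ = 32.34 × 2.45 = 79.23 N·m counterclockwise.
Lamp: 4.5 × 9.8 = 44.1 N down at 0.7 m → arm 2 m, τ = 44.1 × 2 = 88.2 N·m counterclockwise.
Sandbag: 23 × 9.8 = 225.4 N down at 0.51 m → arm 2.19 m, τ = 225.4 × 2.19 = 493.6 N·m counterclockwise.
Net load moment about support B = 1362 N·m counterclockwise.
Reaction R at support A is upward at 0.39 m, arm 2.31 m → moment R × 2.31 clockwise.
Setting net torque to zero: R × 2.31 = 1362 → R = 590 N.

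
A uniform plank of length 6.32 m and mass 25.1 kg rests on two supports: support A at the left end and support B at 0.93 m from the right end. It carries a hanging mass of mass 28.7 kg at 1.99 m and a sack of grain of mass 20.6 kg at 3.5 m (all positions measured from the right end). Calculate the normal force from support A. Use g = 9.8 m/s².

R_A ≈ 253 N

Taking torques about support B:
Beam weight: 25.1 × 9.8 = 246 N down at 3.16 m → arm 2.23 m, τ = 246 × 2.23 = 548.6 N·m counterclockwise.
Hanging mass: 28.7 × 9.8 = 281.3 N down at 1.99 m → arm 1.06 m, τ = 281.3 × 1.06 = 298.2 N·m counterclockwise.
Sack of grain: 20.6 × 9.8 = 201.9 N down at 3.5 m → arm 2.57 m, τ = 201.9 × 2.57 = 518.9 N·m counterclockwise.
Net load moment about support B = 1366 N·m counterclockwise.
Reaction R at support A is upward at 6.32 m, arm 5.39 m → moment R × 5.39 clockwise.
Balancing moments: R × 5.39 = 1366, giving R = 253 N.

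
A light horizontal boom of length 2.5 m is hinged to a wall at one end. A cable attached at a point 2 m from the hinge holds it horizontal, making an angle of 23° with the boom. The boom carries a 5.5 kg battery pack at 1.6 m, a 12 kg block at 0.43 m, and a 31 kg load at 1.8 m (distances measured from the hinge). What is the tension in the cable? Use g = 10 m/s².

T ≈ 893 N

Take moments about the hinge.
Battery pack: 5.5 × 10 = 55 N down at 1.6 m → arm 1.6 m, τ = 55 × 1.6 = 88 N·m clockwise.
Block: 12 × 10 = 120 N down at 0.43 m → arm 0.43 m, τ = 120 × 0.43 = 51.6 N·m clockwise.
Load: 31 × 10 = 310 N down at 1.8 m → arm 1.8 m, τ = 310 × 1.8 = 558 N·m clockwise.
Total clockwise load moment = 697.6 N·m.
The cable tension T acts at 2 m; only its component perpendicular to the boom, T sinθ, produces torque. sin 23° = 0.3907.
Setting net torque to zero: T × 2 × 0.3907 = 697.6 → T = 697.6 / 0.7814 = 893 N.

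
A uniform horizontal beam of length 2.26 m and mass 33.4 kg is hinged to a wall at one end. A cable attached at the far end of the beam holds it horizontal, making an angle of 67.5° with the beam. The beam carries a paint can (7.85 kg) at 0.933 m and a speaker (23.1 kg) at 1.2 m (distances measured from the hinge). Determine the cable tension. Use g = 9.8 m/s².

T ≈ 342 N

Take moments about the hinge.
Beam weight: 33.4 × 9.8 = 327.3 N down at 1.13 m → arm 1.13 m, τ = 327.3 × 1.13 = 369.8 N·m clockwise.
Paint can: 7.85 × 9.8 = 76.93 N down at 0.933 m → arm 0.933 m, τ = 76.93 × 0.933 = 71.78 N·m clockwise.
Speaker: 23.1 × 9.8 = 226.4 N down at 1.2 m → arm 1.2 m, τ = 226.4 × 1.2 = 271.7 N·m clockwise.
Total clockwise load moment = 713.3 N·m.
The cable tension T acts at 2.26 m; only its component perpendicular to the beam, T sinθ, produces torque. sin 67.5° = 0.9239.
Setting net torque to zero: T × 2.26 × 0.9239 = 713.3 → T = 713.3 / 2.088 = 342 N.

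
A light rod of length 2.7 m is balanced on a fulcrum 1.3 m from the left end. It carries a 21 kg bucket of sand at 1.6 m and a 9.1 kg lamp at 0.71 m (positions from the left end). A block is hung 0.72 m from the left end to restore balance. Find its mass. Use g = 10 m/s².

Sum moments about the fulcrum (at 1.3 m from the left end) (the support reaction has zero arm there).
Bucket of sand: 21 × 10 = 210 N down at 1.6 m → arm 0.3 m, τ = 210 × 0.3 = 63 N·m clockwise.
Lamp: 9.1 × 10 = 91 N down at 0.71 m → arm 0.59 m, τ = 91 × 0.59 = 53.69 N·m counterclockwise.
Net moment of known loads = 9.31 N·m clockwise.
An unknown mass m at 0.72 m has arm 0.58 m; its moment is m·g·0.58 counterclockwise.
Setting net torque to zero: m × 10 × 0.58 = 9.31 → m = 9.31 / (10 × 0.58) = 1.61 kg.

m ≈ 1.61 kg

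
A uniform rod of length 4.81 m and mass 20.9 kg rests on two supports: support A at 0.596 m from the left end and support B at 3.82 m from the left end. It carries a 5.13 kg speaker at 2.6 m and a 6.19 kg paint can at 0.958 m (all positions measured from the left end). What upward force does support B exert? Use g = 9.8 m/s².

R_B ≈ 153 N

Taking torques about support A:
Beam weight: 20.9 × 9.8 = 204.8 N down at 2.405 m → arm 1.809 m, τ = 204.8 × 1.809 = 370.5 N·m clockwise.
Speaker: 5.13 × 9.8 = 50.27 N down at 2.6 m → arm 2.004 m, τ = 50.27 × 2.004 = 100.7 N·m clockwise.
Paint can: 6.19 × 9.8 = 60.66 N down at 0.958 m → arm 0.362 m, τ = 60.66 × 0.362 = 21.96 N·m clockwise.
Net load moment about support A = 493.2 N·m clockwise.
Reaction R at support B is upward at 3.82 m, arm 3.224 m → moment R × 3.224 counterclockwise.
For rotational equilibrium, R × 3.224 = 493.2, so R = 153 N.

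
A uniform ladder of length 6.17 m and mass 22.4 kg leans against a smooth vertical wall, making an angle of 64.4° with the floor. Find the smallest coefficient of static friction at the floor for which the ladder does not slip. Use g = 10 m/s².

Sum moments about the foot of the ladder (the floor normal and friction both act there and drop out).
Ladder weight 22.4×10 = 224 N acts at 3.085 m along the ladder; its horizontal arm is 3.085·cos64.4° = 1.333 m → τ = 298.6 N·m clockwise.
Wall normal N acts horizontally at the top; its moment arm is the height L sinθ = 6.17·sin64.4° = 5.564 m, counterclockwise.
For rotational equilibrium, N × 5.564 = 298.6, so N = 53.67 N.
ΣFx = 0 ⇒ f = N_wall = 53.67 N. ΣFy = 0 ⇒ N_floor = 224 N.
μ_min = f / N_floor = 53.67 / 224 = 0.24.

μ_min ≈ 0.24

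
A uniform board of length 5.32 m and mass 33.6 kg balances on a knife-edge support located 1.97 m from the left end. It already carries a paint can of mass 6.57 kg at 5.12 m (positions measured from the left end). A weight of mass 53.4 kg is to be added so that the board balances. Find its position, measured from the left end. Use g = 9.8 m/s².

Take moments about the knife-edge support (at 1.97 m from the left end).
Beam weight: 33.6 × 9.8 = 329.3 N down at 2.66 m → arm 0.69 m, τ = 329.3 × 0.69 = 227.2 N·m clockwise.
Paint can: 6.57 × 9.8 = 64.39 N down at 5.12 m → arm 3.15 m, τ = 64.39 × 3.15 = 202.8 N·m clockwise.
Net moment of existing loads = 430 N·m clockwise.
The weight weighs 53.4 × 9.8 = 523.3 N and must supply an equal counterclockwise moment, so its lever arm about the knife-edge support is 430 / 523.3 = 0.822 m.
That puts it at 1.97 − 0.822 = 1.15 m from the left end.

x ≈ 1.15 m from the left end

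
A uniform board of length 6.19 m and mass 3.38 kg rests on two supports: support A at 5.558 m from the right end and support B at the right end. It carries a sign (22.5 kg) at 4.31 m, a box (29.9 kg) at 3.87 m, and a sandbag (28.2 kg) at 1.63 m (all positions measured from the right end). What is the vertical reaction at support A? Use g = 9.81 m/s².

R_A ≈ 475 N

Taking torques about support B:
Beam weight: 3.38 × 9.81 = 33.16 N down at 3.095 m → arm 3.095 m, τ = 33.16 × 3.095 = 102.6 N·m counterclockwise.
Sign: 22.5 × 9.81 = 220.7 N down at 4.31 m → arm 4.31 m, τ = 220.7 × 4.31 = 951.2 N·m counterclockwise.
Box: 29.9 × 9.81 = 293.3 N down at 3.87 m → arm 3.87 m, τ = 293.3 × 3.87 = 1135 N·m counterclockwise.
Sandbag: 28.2 × 9.81 = 276.6 N down at 1.63 m → arm 1.63 m, τ = 276.6 × 1.63 = 450.9 N·m counterclockwise.
Net load moment about support B = 2640 N·m counterclockwise.
Reaction R at support A is upward at 5.558 m, arm 5.558 m → moment R × 5.558 clockwise.
Balancing moments: R × 5.558 = 2640, giving R = 475 N.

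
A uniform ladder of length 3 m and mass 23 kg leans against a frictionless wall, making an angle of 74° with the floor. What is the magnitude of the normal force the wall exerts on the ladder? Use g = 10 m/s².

N_wall ≈ 33 N

Take moments about the foot of the ladder.
Ladder weight 23×10 = 230 N acts at 1.5 m along the ladder; its horizontal arm is 1.5·cos74° = 0.4135 m → τ = 95.1 N·m clockwise.
Wall normal N acts horizontally at the top; its moment arm is the height L sinθ = 3·sin74° = 2.884 m, counterclockwise.
Setting net torque to zero: N × 2.884 = 95.1 → N = 33 N.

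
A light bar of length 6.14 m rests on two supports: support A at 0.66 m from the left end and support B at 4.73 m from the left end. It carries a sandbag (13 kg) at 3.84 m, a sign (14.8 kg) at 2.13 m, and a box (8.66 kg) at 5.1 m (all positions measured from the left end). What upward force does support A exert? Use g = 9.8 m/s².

Sum moments about support B (its reaction then has zero moment arm).
Sandbag: 13 × 9.8 = 127.4 N down at 3.84 m → arm 0.89 m, τ = 127.4 × 0.89 = 113.4 N·m counterclockwise.
Sign: 14.8 × 9.8 = 145 N down at 2.13 m → arm 2.6 m, τ = 145 × 2.6 = 377 N·m counterclockwise.
Box: 8.66 × 9.8 = 84.87 N down at 5.1 m → arm 0.37 m, τ = 84.87 × 0.37 = 31.4 N·m clockwise.
Net load moment about support B = 459 N·m counterclockwise.
Reaction R at support A is upward at 0.66 m, arm 4.07 m → moment R × 4.07 clockwise.
Στ = 0 ⇒ R × 4.07 = 459 ⇒ R = 113 N.

R_A ≈ 113 N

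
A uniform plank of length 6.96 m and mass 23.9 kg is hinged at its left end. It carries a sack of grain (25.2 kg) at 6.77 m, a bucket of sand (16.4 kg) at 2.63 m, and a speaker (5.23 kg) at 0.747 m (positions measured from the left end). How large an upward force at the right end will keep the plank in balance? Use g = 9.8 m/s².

About the left end:
Beam weight: 23.9 × 9.8 = 234.2 N down at 3.48 m → arm 3.48 m, τ = 234.2 × 3.48 = 815 N·m clockwise.
Sack of grain: 25.2 × 9.8 = 247 N down at 6.77 m → arm 6.77 m, τ = 247 × 6.77 = 1672 N·m clockwise.
Bucket of sand: 16.4 × 9.8 = 160.7 N down at 2.63 m → arm 2.63 m, τ = 160.7 × 2.63 = 422.6 N·m clockwise.
Speaker: 5.23 × 9.8 = 51.25 N down at 0.747 m → arm 0.747 m, τ = 51.25 × 0.747 = 38.28 N·m clockwise.
Net moment of the loads = 2948 N·m clockwise.
The upward force F acts at the right end, arm 6.96 m, giving F × 6.96 counterclockwise.
For rotational equilibrium, F × 6.96 = 2948, so F = 2948 / 6.96 = 424 N.

F ≈ 424 N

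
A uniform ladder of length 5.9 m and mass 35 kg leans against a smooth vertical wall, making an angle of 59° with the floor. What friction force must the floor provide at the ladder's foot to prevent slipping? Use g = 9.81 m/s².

f ≈ 103 N

Sum moments about the foot of the ladder (the floor normal and friction both act there and drop out).
Ladder weight 35×9.81 = 343.4 N acts at 2.95 m along the ladder; its horizontal arm is 2.95·cos59° = 1.519 m → τ = 521.6 N·m clockwise.
Wall normal N acts horizontally at the top; its moment arm is the height L sinθ = 5.9·sin59° = 5.057 m, counterclockwise.
For rotational equilibrium, N × 5.057 = 521.6, so N = 103 N.
ΣFx = 0: friction at the foot balances the wall's push, so f = N_wall = 103 N.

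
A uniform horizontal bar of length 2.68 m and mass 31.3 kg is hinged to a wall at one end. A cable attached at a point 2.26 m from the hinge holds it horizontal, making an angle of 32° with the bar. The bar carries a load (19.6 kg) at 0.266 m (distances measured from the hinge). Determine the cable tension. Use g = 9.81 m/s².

T ≈ 386 N

Sum moments about the hinge (the unknown hinge reaction has zero arm there).
Beam weight: 31.3 × 9.81 = 307.1 N down at 1.34 m → arm 1.34 m, τ = 307.1 × 1.34 = 411.5 N·m clockwise.
Load: 19.6 × 9.81 = 192.3 N down at 0.266 m → arm 0.266 m, τ = 192.3 × 0.266 = 51.15 N·m clockwise.
Total clockwise load moment = 462.6 N·m.
The cable tension T acts at 2.26 m; only its component perpendicular to the bar, T sinθ, produces torque. sin 32° = 0.5299.
Setting net torque to zero: T × 2.26 × 0.5299 = 462.6 → T = 462.6 / 1.198 = 386 N.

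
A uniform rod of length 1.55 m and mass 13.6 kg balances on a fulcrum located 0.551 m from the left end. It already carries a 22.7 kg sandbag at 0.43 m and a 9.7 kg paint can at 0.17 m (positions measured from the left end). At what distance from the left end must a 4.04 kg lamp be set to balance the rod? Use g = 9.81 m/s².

x ≈ 1.39 m from the left end

About the fulcrum (at 0.551 m from the left end):
Beam weight: 13.6 × 9.81 = 133.4 N down at 0.775 m → arm 0.224 m, τ = 133.4 × 0.224 = 29.88 N·m clockwise.
Sandbag: 22.7 × 9.81 = 222.7 N down at 0.43 m → arm 0.121 m, τ = 222.7 × 0.121 = 26.95 N·m counterclockwise.
Paint can: 9.7 × 9.81 = 95.16 N down at 0.17 m → arm 0.381 m, τ = 95.16 × 0.381 = 36.26 N·m counterclockwise.
Net moment of existing loads = 33.33 N·m counterclockwise.
The lamp weighs 4.04 × 9.81 = 39.63 N and must supply an equal clockwise moment, so its lever arm about the fulcrum is 33.33 / 39.63 = 0.841 m.
That puts it at 0.551 + 0.841 = 1.39 m from the left end.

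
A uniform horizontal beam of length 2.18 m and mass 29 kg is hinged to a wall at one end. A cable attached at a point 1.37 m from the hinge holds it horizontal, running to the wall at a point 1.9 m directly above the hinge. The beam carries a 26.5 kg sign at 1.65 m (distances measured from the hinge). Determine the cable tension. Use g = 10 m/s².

About the hinge:
Beam weight: 29 × 10 = 290 N down at 1.09 m → arm 1.09 m, τ = 290 × 1.09 = 316.1 N·m clockwise.
Sign: 26.5 × 10 = 265 N down at 1.65 m → arm 1.65 m, τ = 265 × 1.65 = 437.2 N·m clockwise.
Total clockwise load moment = 753.3 N·m.
The cable tension T acts at 1.37 m; only its component perpendicular to the beam, T sinθ, produces torque. sinθ = h/√(h²+d²) = 1.9/√(1.9²+1.37²) = 0.8111.
Setting net torque to zero: T × 1.37 × 0.8111 = 753.3 → T = 753.3 / 1.111 = 678 N.

T ≈ 678 N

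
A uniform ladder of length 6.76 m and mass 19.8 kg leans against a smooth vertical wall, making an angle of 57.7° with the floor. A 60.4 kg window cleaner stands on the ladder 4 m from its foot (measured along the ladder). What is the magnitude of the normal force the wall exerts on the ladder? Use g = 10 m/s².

N_wall ≈ 289 N

Take moments about the foot of the ladder.
Ladder weight 19.8×10 = 198 N acts at 3.38 m along the ladder; its horizontal arm is 3.38·cos57.7° = 1.806 m → τ = 357.6 N·m clockwise.
Window cleaner: 60.4×10 = 604 N at 4 m → arm 2.137 m → τ = 1291 N·m clockwise.
Wall normal N acts horizontally at the top; its moment arm is the height L sinθ = 6.76·sin57.7° = 5.714 m, counterclockwise.
Setting net torque to zero: N × 5.714 = 1649 → N = 289 N.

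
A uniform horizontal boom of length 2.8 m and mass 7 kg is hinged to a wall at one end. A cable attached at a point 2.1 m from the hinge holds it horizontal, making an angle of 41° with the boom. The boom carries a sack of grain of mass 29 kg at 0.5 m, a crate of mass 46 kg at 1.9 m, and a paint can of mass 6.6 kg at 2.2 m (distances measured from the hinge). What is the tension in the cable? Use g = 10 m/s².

Take moments about the hinge.
Beam weight: 7 × 10 = 70 N down at 1.4 m → arm 1.4 m, τ = 70 × 1.4 = 98 N·m clockwise.
Sack of grain: 29 × 10 = 290 N down at 0.5 m → arm 0.5 m, τ = 290 × 0.5 = 145 N·m clockwise.
Crate: 46 × 10 = 460 N down at 1.9 m → arm 1.9 m, τ = 460 × 1.9 = 874 N·m clockwise.
Paint can: 6.6 × 10 = 66 N down at 2.2 m → arm 2.2 m, τ = 66 × 2.2 = 145.2 N·m clockwise.
Total clockwise load moment = 1262 N·m.
The cable tension T acts at 2.1 m; only its component perpendicular to the boom, T sinθ, produces torque. sin 41° = 0.6561.
Setting net torque to zero: T × 2.1 × 0.6561 = 1262 → T = 1262 / 1.378 = 916 N.

T ≈ 916 N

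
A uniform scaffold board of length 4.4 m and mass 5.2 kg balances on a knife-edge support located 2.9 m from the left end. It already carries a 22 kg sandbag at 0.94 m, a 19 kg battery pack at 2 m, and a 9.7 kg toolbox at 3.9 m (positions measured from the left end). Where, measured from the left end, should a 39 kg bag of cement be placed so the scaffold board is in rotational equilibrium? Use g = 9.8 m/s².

x ≈ 4.29 m from the left end

Taking torques about the knife-edge support (at 2.9 m from the left end):
Beam weight: 5.2 × 9.8 = 50.96 N down at 2.2 m → arm 0.7 m, τ = 50.96 × 0.7 = 35.67 N·m counterclockwise.
Sandbag: 22 × 9.8 = 215.6 N down at 0.94 m → arm 1.96 m, τ = 215.6 × 1.96 = 422.6 N·m counterclockwise.
Battery pack: 19 × 9.8 = 186.2 N down at 2 m → arm 0.9 m, τ = 186.2 × 0.9 = 167.6 N·m counterclockwise.
Toolbox: 9.7 × 9.8 = 95.06 N down at 3.9 m → arm 1 m, τ = 95.06 × 1 = 95.06 N·m clockwise.
Net moment of existing loads = 530.8 N·m counterclockwise.
The bag of cement weighs 39 × 9.8 = 382.2 N and must supply an equal clockwise moment, so its lever arm about the knife-edge support is 530.8 / 382.2 = 1.39 m.
That puts it at 2.9 + 1.39 = 4.29 m from the left end.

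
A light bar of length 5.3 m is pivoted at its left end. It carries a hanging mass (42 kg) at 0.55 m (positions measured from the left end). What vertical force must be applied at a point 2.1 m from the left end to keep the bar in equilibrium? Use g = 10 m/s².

F ≈ 110 N

Choose the left end as the axis so the unknown pivot reaction has zero arm there.
Hanging mass: 42 × 10 = 420 N down at 0.55 m → arm 0.55 m, τ = 420 × 0.55 = 231 N·m clockwise.
Net moment of the loads = 231 N·m clockwise.
The upward force F acts at a point 2.1 m from the left end, arm 2.1 m, giving F × 2.1 counterclockwise.
Balancing moments: F × 2.1 = 231, giving F = 231 / 2.1 = 110 N.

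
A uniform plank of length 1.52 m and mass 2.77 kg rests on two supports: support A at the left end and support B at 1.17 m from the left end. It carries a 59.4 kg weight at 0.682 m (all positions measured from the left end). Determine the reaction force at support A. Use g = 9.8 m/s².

Taking torques about support B:
Beam weight: 2.77 × 9.8 = 27.15 N down at 0.76 m → arm 0.41 m, τ = 27.15 × 0.41 = 11.13 N·m counterclockwise.
Weight: 59.4 × 9.8 = 582.1 N down at 0.682 m → arm 0.488 m, τ = 582.1 × 0.488 = 284.1 N·m counterclockwise.
Net load moment about support B = 295.2 N·m counterclockwise.
Reaction R at support A is upward at 0 m, arm 1.17 m → moment R × 1.17 clockwise.
Στ = 0 ⇒ R × 1.17 = 295.2 ⇒ R = 252 N.

R_A ≈ 252 N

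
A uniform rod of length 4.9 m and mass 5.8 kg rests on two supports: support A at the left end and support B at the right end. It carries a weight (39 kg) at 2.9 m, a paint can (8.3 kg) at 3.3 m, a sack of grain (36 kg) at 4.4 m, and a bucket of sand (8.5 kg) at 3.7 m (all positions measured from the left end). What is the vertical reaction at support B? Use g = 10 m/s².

Take moments about support A.
Beam weight: 5.8 × 10 = 58 N down at 2.45 m → arm 2.45 m, τ = 58 × 2.45 = 142.1 N·m clockwise.
Weight: 39 × 10 = 390 N down at 2.9 m → arm 2.9 m, τ = 390 × 2.9 = 1131 N·m clockwise.
Paint can: 8.3 × 10 = 83 N down at 3.3 m → arm 3.3 m, τ = 83 × 3.3 = 273.9 N·m clockwise.
Sack of grain: 36 × 10 = 360 N down at 4.4 m → arm 4.4 m, τ = 360 × 4.4 = 1584 N·m clockwise.
Bucket of sand: 8.5 × 10 = 85 N down at 3.7 m → arm 3.7 m, τ = 85 × 3.7 = 314.5 N·m clockwise.
Net load moment about support A = 3446 N·m clockwise.
Reaction R at support B is upward at 4.9 m, arm 4.9 m → moment R × 4.9 counterclockwise.
Στ = 0 ⇒ R × 4.9 = 3446 ⇒ R = 703 N.

R_B ≈ 703 N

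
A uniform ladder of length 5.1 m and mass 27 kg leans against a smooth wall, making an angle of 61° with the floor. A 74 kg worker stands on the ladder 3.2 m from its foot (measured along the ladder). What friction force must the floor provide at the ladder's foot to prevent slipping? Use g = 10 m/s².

Choose the foot of the ladder as the axis so the floor normal and friction both act there and drop out.
Ladder weight 27×10 = 270 N acts at 2.55 m along the ladder; its horizontal arm is 2.55·cos61° = 1.236 m → τ = 333.7 N·m clockwise.
Worker: 74×10 = 740 N at 3.2 m → arm 1.551 m → τ = 1148 N·m clockwise.
Wall normal N acts horizontally at the top; its moment arm is the height L sinθ = 5.1·sin61° = 4.461 m, counterclockwise.
Setting net torque to zero: N × 4.461 = 1482 → N = 332 N.
ΣFx = 0: friction at the foot balances the wall's push, so f = N_wall = 332 N.

f ≈ 332 N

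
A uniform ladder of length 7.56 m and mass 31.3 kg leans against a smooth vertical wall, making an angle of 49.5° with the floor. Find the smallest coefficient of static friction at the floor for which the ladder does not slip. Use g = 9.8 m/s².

About the foot of the ladder:
Ladder weight 31.3×9.8 = 306.7 N acts at 3.78 m along the ladder; its horizontal arm is 3.78·cos49.5° = 2.455 m → τ = 752.9 N·m clockwise.
Wall normal N acts horizontally at the top; its moment arm is the height L sinθ = 7.56·sin49.5° = 5.749 m, counterclockwise.
Setting net torque to zero: N × 5.749 = 752.9 → N = 131 N.
ΣFx = 0 ⇒ f = N_wall = 131 N. ΣFy = 0 ⇒ N_floor = 306.7 N.
μ_min = f / N_floor = 131 / 306.7 = 0.427.

μ_min ≈ 0.427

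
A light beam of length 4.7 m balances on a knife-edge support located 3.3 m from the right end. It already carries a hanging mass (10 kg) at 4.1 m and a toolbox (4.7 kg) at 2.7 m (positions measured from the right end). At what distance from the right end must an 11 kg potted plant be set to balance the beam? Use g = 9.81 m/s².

Choose the knife-edge support (at 3.3 m from the right end) as the axis so the support reaction has zero arm there.
Hanging mass: 10 × 9.81 = 98.1 N down at 4.1 m → arm 0.8 m, τ = 98.1 × 0.8 = 78.48 N·m counterclockwise.
Toolbox: 4.7 × 9.81 = 46.11 N down at 2.7 m → arm 0.6 m, τ = 46.11 × 0.6 = 27.67 N·m clockwise.
Net moment of existing loads = 50.81 N·m counterclockwise.
The potted plant weighs 11 × 9.81 = 107.9 N and must supply an equal clockwise moment, so its lever arm about the knife-edge support is 50.81 / 107.9 = 0.471 m.
That puts it at 3.3 − 0.471 = 2.83 m from the right end.

x ≈ 2.83 m from the right end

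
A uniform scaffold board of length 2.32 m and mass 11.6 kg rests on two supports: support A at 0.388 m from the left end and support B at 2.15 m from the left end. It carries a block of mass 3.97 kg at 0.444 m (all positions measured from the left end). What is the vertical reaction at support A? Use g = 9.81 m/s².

Take moments about support B.
Beam weight: 11.6 × 9.81 = 113.8 N down at 1.16 m → arm 0.99 m, τ = 113.8 × 0.99 = 112.7 N·m counterclockwise.
Block: 3.97 × 9.81 = 38.95 N down at 0.444 m → arm 1.706 m, τ = 38.95 × 1.706 = 66.45 N·m counterclockwise.
Net load moment about support B = 179.2 N·m counterclockwise.
Reaction R at support A is upward at 0.388 m, arm 1.762 m → moment R × 1.762 clockwise.
For rotational equilibrium, R × 1.762 = 179.2, so R = 102 N.

R_A ≈ 102 N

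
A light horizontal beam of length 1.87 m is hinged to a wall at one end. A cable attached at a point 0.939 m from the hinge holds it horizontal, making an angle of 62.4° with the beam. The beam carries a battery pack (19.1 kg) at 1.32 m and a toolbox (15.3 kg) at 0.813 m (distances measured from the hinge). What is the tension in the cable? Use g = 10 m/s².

T ≈ 452 N

Take moments about the hinge.
Battery pack: 19.1 × 10 = 191 N down at 1.32 m → arm 1.32 m, τ = 191 × 1.32 = 252.1 N·m clockwise.
Toolbox: 15.3 × 10 = 153 N down at 0.813 m → arm 0.813 m, τ = 153 × 0.813 = 124.4 N·m clockwise.
Total clockwise load moment = 376.5 N·m.
The cable tension T acts at 0.939 m; only its component perpendicular to the beam, T sinθ, produces torque. sin 62.4° = 0.8862.
Στ = 0 ⇒ T × 0.939 × 0.8862 = 376.5 ⇒ T = 376.5 / 0.8321 = 452 N.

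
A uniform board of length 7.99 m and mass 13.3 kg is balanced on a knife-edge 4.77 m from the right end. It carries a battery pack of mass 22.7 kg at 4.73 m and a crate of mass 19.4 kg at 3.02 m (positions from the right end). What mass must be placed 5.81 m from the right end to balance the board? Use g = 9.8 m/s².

m ≈ 43.4 kg

Sum moments about the knife-edge (at 4.77 m from the right end) (the support reaction has zero arm there).
Beam weight: 13.3 × 9.8 = 130.3 N down at 3.995 m → arm 0.775 m, τ = 130.3 × 0.775 = 101 N·m clockwise.
Battery pack: 22.7 × 9.8 = 222.5 N down at 4.73 m → arm 0.04 m, τ = 222.5 × 0.04 = 8.9 N·m clockwise.
Crate: 19.4 × 9.8 = 190.1 N down at 3.02 m → arm 1.75 m, τ = 190.1 × 1.75 = 332.7 N·m clockwise.
Net moment of known loads = 442.6 N·m clockwise.
An unknown mass m at 5.81 m has arm 1.04 m; its moment is m·g·1.04 counterclockwise.
Balancing moments: m × 9.8 × 1.04 = 442.6, giving m = 442.6 / (9.8 × 1.04) = 43.4 kg.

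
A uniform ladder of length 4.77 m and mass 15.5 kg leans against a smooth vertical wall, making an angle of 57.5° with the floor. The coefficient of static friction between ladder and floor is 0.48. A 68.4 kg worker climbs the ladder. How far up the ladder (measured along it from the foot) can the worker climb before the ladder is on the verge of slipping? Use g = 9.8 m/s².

d ≈ 3.87 m

Sum moments about the foot of the ladder (the floor normal and friction both act there and drop out).
Ladder weight 15.5×9.8 = 151.9 N acts at 2.385 m along the ladder; its horizontal arm is 2.385·cos57.5° = 1.281 m → τ = 194.6 N·m clockwise.
Worker weight 68.4×9.8 = 670.3 N at distance d → arm d·cos57.5° → τ = 670.3·d·0.5373 clockwise.
Wall normal N at the top has arm L sinθ = 4.023 m counterclockwise, so Στ = 0 gives N·4.023 = 194.6 + 360.2·d.
ΣFy = 0 ⇒ N_floor = 822.2 N, so the maximum friction is μ_s·N_floor = 0.48×822.2 = 394.7 N. ΣFx = 0 ⇒ N_wall = f, so at the slipping point N = 394.7 N.
Substituting: 394.7×4.023 = 194.6 + 360.2·d ⇒ d = (1588 − 194.6) / 360.2 = 3.87 m.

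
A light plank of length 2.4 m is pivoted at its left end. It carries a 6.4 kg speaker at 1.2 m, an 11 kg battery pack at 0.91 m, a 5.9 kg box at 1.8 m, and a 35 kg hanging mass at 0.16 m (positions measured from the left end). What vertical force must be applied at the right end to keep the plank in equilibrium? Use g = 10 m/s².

Choose the left end as the axis so the unknown pivot reaction has zero arm there.
Speaker: 6.4 × 10 = 64 N down at 1.2 m → arm 1.2 m, τ = 64 × 1.2 = 76.8 N·m clockwise.
Battery pack: 11 × 10 = 110 N down at 0.91 m → arm 0.91 m, τ = 110 × 0.91 = 100.1 N·m clockwise.
Box: 5.9 × 10 = 59 N down at 1.8 m → arm 1.8 m, τ = 59 × 1.8 = 106.2 N·m clockwise.
Hanging mass: 35 × 10 = 350 N down at 0.16 m → arm 0.16 m, τ = 350 × 0.16 = 56 N·m clockwise.
Net moment of the loads = 339.1 N·m clockwise.
The upward force F acts at the right end, arm 2.4 m, giving F × 2.4 counterclockwise.
For rotational equilibrium, F × 2.4 = 339.1, so F = 339.1 / 2.4 = 141 N.

F ≈ 141 N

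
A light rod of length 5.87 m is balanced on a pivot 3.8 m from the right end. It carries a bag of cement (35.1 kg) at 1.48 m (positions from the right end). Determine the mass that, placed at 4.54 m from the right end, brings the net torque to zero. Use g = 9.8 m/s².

m ≈ 110 kg

Sum moments about the pivot (at 3.8 m from the right end) (the support reaction has zero arm there).
Bag of cement: 35.1 × 9.8 = 344 N down at 1.48 m → arm 2.32 m, τ = 344 × 2.32 = 798.1 N·m clockwise.
Net moment of known loads = 798.1 N·m clockwise.
An unknown mass m at 4.54 m has arm 0.74 m; its moment is m·g·0.74 counterclockwise.
Στ = 0 ⇒ m × 9.8 × 0.74 = 798.1 ⇒ m = 798.1 / (9.8 × 0.74) = 110 kg.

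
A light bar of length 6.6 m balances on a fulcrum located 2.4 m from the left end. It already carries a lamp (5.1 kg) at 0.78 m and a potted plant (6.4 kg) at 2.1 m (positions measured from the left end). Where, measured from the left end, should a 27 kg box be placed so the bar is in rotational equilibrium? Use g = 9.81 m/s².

Sum moments about the fulcrum (at 2.4 m from the left end) (the support reaction has zero arm there).
Lamp: 5.1 × 9.81 = 50.03 N down at 0.78 m → arm 1.62 m, τ = 50.03 × 1.62 = 81.05 N·m counterclockwise.
Potted plant: 6.4 × 9.81 = 62.78 N down at 2.1 m → arm 0.3 m, τ = 62.78 × 0.3 = 18.83 N·m counterclockwise.
Net moment of existing loads = 99.88 N·m counterclockwise.
The box weighs 27 × 9.81 = 264.9 N and must supply an equal clockwise moment, so its lever arm about the fulcrum is 99.88 / 264.9 = 0.377 m.
That puts it at 2.4 + 0.377 = 2.78 m from the left end.

x ≈ 2.78 m from the left end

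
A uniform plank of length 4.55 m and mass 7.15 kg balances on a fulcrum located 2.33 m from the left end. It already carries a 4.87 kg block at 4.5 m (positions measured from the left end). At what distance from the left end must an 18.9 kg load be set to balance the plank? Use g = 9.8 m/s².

x ≈ 1.79 m from the left end

About the fulcrum (at 2.33 m from the left end):
Beam weight: 7.15 × 9.8 = 70.07 N down at 2.275 m → arm 0.055 m, τ = 70.07 × 0.055 = 3.854 N·m counterclockwise.
Block: 4.87 × 9.8 = 47.73 N down at 4.5 m → arm 2.17 m, τ = 47.73 × 2.17 = 103.6 N·m clockwise.
Net moment of existing loads = 99.75 N·m clockwise.
The load weighs 18.9 × 9.8 = 185.2 N and must supply an equal counterclockwise moment, so its lever arm about the fulcrum is 99.75 / 185.2 = 0.539 m.
That puts it at 2.33 − 0.539 = 1.79 m from the left end.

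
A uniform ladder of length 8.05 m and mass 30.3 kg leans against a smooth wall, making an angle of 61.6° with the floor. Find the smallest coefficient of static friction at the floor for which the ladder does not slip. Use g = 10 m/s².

μ_min ≈ 0.27

Sum moments about the foot of the ladder (the floor normal and friction both act there and drop out).
Ladder weight 30.3×10 = 303 N acts at 4.025 m along the ladder; its horizontal arm is 4.025·cos61.6° = 1.914 m → τ = 579.9 N·m clockwise.
Wall normal N acts horizontally at the top; its moment arm is the height L sinθ = 8.05·sin61.6° = 7.081 m, counterclockwise.
Setting net torque to zero: N × 7.081 = 579.9 → N = 81.9 N.
ΣFx = 0 ⇒ f = N_wall = 81.9 N. ΣFy = 0 ⇒ N_floor = 303 N.
μ_min = f / N_floor = 81.9 / 303 = 0.27.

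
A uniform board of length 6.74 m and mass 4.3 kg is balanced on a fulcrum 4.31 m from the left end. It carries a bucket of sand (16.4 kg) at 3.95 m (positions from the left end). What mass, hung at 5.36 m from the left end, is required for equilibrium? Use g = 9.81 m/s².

m ≈ 9.47 kg

Choose the fulcrum (at 4.31 m from the left end) as the axis so the support reaction has zero arm there.
Beam weight: 4.3 × 9.81 = 42.18 N down at 3.37 m → arm 0.94 m, τ = 42.18 × 0.94 = 39.65 N·m counterclockwise.
Bucket of sand: 16.4 × 9.81 = 160.9 N down at 3.95 m → arm 0.36 m, τ = 160.9 × 0.36 = 57.92 N·m counterclockwise.
Net moment of known loads = 97.57 N·m counterclockwise.
An unknown mass m at 5.36 m has arm 1.05 m; its moment is m·g·1.05 clockwise.
For rotational equilibrium, m × 9.81 × 1.05 = 97.57, so m = 97.57 / (9.81 × 1.05) = 9.47 kg.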